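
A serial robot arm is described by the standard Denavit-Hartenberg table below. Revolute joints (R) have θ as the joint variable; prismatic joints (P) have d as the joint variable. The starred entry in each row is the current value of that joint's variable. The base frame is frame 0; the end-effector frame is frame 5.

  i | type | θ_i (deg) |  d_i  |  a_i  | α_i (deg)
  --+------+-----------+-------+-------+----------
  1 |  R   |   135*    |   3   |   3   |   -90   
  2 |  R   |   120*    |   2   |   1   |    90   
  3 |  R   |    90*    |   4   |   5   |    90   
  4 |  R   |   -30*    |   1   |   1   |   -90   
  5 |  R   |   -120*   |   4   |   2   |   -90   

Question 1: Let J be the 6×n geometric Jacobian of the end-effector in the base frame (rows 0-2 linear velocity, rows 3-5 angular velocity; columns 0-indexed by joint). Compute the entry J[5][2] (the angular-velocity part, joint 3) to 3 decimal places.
-0.500

axis z_2 = (-0.6124,0.6124,-0.5000); lever o_n−o_2 = (-8.5546,-1.3449,-6.0981)
cross product → J_v[:, 2] = (-4.4067,0.5430,6.0622)
J_ω[:, 2] = z_2
entry J[5][2] = -0.5000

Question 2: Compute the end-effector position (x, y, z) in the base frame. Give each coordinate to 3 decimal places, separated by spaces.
after link 1: o_1 = (-2.1213, 2.1213, 3.0000)
after link 2: o_2 = (-3.1820, 0.3536, 2.1340)
after link 3: o_3 = (-9.1670, -0.7325, 0.1340)
after link 4: o_4 = (-9.1196, -2.0046, -0.4821)
after link 5: o_5 = (-11.7366, -0.9913, -3.9641)

-11.737 -0.991 -3.964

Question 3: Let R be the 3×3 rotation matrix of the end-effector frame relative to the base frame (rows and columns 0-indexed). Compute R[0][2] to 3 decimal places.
-0.088

End-effector z-axis (col 2 of R) = (-0.0884,-0.9723,-0.2165)
R[0][2] = -0.0884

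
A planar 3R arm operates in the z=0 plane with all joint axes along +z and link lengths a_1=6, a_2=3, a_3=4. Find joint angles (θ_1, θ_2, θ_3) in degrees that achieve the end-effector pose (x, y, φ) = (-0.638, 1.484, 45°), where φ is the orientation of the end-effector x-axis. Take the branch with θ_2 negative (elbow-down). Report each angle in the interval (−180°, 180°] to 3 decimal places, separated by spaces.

wrist centre = target − a_3·(cos φ, sin φ) = (-3.4664, -1.3444)
cos θ_2 = (13.8236−6²−3²)/(2·6·3) = -0.8660; θ_2 = -149.9984° (elbow-down)
β = atan2(-1.3444,-3.4664) = -158.8016°; ψ = atan2(-1.5001,3.4020) = -23.7948°
θ_1 = β − ψ = -135.0068°
θ_3 = φ − θ_1 − θ_2 = -29.9948° (wrapped to (-180°,180°])

-135.007 -149.998 -29.995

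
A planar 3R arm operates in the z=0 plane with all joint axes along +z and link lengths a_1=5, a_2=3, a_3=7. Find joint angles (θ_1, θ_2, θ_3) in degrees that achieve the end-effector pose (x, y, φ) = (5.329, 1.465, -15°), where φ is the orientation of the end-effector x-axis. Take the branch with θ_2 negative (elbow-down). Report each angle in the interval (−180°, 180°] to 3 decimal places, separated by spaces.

wrist centre = target − a_3·(cos φ, sin φ) = (-1.4325, 3.2767)
cos θ_2 = (12.7890−5²−3²)/(2·5·3) = -0.7070; θ_2 = -134.9941° (elbow-down)
β = atan2(3.2767,-1.4325) = 113.6134°; ψ = atan2(-2.1215,2.8789) = -36.3875°
θ_1 = β − ψ = 150.0009°
θ_3 = φ − θ_1 − θ_2 = -30.0068° (wrapped to (-180°,180°])

150.001 -134.994 -30.007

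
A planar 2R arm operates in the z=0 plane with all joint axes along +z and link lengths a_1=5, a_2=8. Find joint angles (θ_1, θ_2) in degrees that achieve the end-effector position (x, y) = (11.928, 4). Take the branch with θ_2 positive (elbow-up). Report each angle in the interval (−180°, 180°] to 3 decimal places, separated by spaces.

-0.004 30.007

cos θ_2 = (158.2772−5²−8²)/(2·5·8) = 0.8660; θ_2 = 30.0069° (elbow-up)
β = atan2(4.0000,11.9280) = 18.5386°; ψ = atan2(4.0008,11.9277) = 18.5427°
θ_1 = β − ψ = -0.0040°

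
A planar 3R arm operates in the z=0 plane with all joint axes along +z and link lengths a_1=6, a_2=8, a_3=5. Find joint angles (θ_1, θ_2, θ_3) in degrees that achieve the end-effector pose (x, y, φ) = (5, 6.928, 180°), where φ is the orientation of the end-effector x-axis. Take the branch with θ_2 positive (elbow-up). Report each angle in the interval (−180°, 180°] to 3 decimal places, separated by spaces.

wrist centre = target − a_3·(cos φ, sin φ) = (10.0000, 6.9280)
cos θ_2 = (147.9972−6²−8²)/(2·6·8) = 0.5000; θ_2 = 60.0019° (elbow-up)
β = atan2(6.9280,10.0000) = 34.7142°; ψ = atan2(6.9283,9.9998) = 34.7162°
θ_1 = β − ψ = -0.0019°
θ_3 = φ − θ_1 − θ_2 = 120.0000° (wrapped to (-180°,180°])

-0.002 60.002 120.000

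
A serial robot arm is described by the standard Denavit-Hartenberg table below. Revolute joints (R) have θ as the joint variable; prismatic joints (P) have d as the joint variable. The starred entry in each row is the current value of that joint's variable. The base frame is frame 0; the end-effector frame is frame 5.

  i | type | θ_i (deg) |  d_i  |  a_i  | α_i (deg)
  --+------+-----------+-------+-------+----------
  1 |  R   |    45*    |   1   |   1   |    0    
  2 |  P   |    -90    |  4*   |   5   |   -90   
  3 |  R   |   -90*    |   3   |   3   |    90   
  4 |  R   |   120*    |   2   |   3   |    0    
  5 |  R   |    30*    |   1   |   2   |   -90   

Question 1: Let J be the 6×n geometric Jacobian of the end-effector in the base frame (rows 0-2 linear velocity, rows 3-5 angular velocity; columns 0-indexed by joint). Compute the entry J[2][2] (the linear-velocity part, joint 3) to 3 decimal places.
axis z_2 = (0.7071,0.7071,0.0000); lever o_n−o_2 = (2.5442,6.7869,-0.2321)
cross product → J_v[:, 2] = (-0.1641,0.1641,3.0000)
J_ω[:, 2] = z_2
entry J[2][2] = 3.0000

3.000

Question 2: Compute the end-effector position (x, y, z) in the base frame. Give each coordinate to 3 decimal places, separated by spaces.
6.787 3.958 4.768

after link 1: o_1 = (0.7071, 0.7071, 1.0000)
after link 2: o_2 = (4.2426, -2.8284, 5.0000)
after link 3: o_3 = (6.3640, -0.7071, 8.0000)
after link 4: o_4 = (6.7869, 2.5442, 6.5000)
after link 5: o_5 = (6.7869, 3.9584, 4.7679)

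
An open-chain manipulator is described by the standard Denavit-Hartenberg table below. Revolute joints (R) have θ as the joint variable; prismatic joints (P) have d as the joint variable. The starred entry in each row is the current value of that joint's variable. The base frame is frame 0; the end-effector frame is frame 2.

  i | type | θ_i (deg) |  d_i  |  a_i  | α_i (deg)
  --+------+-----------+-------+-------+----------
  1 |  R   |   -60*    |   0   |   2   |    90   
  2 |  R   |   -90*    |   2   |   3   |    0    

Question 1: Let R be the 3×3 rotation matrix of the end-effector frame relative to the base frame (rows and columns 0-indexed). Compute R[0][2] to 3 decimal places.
-0.866

End-effector z-axis (col 2 of R) = (-0.8660,-0.5000,0.0000)
R[0][2] = -0.8660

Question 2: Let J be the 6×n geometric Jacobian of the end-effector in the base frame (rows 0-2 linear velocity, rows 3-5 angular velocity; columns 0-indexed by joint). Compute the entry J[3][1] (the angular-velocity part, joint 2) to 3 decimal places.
-0.866

axis z_1 = (-0.8660,-0.5000,0.0000); lever o_n−o_1 = (-1.7321,-1.0000,-3.0000)
cross product → J_v[:, 1] = (1.5000,-2.5981,0.0000)
J_ω[:, 1] = z_1
entry J[3][1] = -0.8660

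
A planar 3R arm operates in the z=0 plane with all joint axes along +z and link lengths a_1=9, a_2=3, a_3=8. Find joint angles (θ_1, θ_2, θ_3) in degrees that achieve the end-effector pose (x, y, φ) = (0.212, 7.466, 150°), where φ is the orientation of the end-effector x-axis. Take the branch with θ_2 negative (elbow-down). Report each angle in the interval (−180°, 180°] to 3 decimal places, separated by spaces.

44.999 -120.005 -134.994

wrist centre = target − a_3·(cos φ, sin φ) = (7.1402, 3.4660)
cos θ_2 = (62.9957−9²−3²)/(2·9·3) = -0.5001; θ_2 = -120.0053° (elbow-down)
β = atan2(3.4660,7.1402) = 25.8929°; ψ = atan2(-2.5979,7.4998) = -19.1062°
θ_1 = β − ψ = 44.9991°
θ_3 = φ − θ_1 − θ_2 = -134.9938° (wrapped to (-180°,180°])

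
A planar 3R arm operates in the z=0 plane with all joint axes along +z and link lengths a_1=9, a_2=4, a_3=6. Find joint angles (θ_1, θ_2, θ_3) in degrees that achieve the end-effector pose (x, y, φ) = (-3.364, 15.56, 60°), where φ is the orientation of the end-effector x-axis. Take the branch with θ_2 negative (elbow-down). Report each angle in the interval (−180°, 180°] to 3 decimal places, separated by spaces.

wrist centre = target − a_3·(cos φ, sin φ) = (-6.3640, 10.3638)
cos θ_2 = (147.9098−9²−4²)/(2·9·4) = 0.7071; θ_2 = -45.0021° (elbow-down)
β = atan2(10.3638,-6.3640) = 121.5523°; ψ = atan2(-2.8285,11.8283) = -13.4487°
θ_1 = β − ψ = 135.0010°
θ_3 = φ − θ_1 − θ_2 = -29.9989° (wrapped to (-180°,180°])

135.001 -45.002 -29.999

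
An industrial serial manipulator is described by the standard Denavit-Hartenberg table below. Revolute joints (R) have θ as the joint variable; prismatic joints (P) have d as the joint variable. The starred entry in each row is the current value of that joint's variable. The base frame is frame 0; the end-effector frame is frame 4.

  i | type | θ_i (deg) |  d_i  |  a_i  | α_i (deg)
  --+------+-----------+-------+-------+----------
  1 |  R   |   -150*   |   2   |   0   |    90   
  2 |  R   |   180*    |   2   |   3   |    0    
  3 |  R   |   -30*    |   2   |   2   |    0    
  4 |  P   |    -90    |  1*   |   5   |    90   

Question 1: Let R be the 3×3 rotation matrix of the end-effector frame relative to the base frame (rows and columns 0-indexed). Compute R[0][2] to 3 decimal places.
-0.750

End-effector z-axis (col 2 of R) = (-0.7500,-0.4330,-0.5000)
R[0][2] = -0.7500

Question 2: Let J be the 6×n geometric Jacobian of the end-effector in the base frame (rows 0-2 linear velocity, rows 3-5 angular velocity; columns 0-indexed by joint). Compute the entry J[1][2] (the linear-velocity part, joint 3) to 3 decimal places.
axis z_2 = (-0.5000,0.8660,0.0000); lever o_n−o_2 = (-2.1651,2.2141,5.3301)
cross product → J_v[:, 2] = (4.6160,2.6651,0.7679)
J_ω[:, 2] = z_2
entry J[1][2] = 2.6651

2.665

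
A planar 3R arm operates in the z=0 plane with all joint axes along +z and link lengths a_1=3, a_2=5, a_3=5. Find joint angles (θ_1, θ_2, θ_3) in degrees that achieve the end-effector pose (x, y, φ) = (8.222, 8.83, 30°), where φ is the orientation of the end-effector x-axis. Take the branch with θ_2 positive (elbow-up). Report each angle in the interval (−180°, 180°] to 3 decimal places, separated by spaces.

wrist centre = target − a_3·(cos φ, sin φ) = (3.8919, 6.3300)
cos θ_2 = (55.2156−3²−5²)/(2·3·5) = 0.7072; θ_2 = 44.9936° (elbow-up)
β = atan2(6.3300,3.8919) = 58.4156°; ψ = atan2(3.5351,6.5359) = 28.4080°
θ_1 = β − ψ = 30.0076°
θ_3 = φ − θ_1 − θ_2 = -45.0012° (wrapped to (-180°,180°])

30.008 44.994 -45.001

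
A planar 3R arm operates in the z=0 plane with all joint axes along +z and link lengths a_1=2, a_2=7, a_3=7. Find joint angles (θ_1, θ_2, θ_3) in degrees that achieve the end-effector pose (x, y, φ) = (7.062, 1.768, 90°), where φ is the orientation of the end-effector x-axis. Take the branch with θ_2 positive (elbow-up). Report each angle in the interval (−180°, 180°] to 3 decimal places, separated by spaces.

wrist centre = target − a_3·(cos φ, sin φ) = (7.0620, -5.2320)
cos θ_2 = (77.2457−2²−7²)/(2·2·7) = 0.8659; θ_2 = 30.0125° (elbow-up)
β = atan2(-5.2320,7.0620) = -36.5335°; ψ = atan2(3.5013,8.0614) = 23.4768°
θ_1 = β − ψ = -60.0103°
θ_3 = φ − θ_1 − θ_2 = 119.9978° (wrapped to (-180°,180°])

-60.010 30.012 119.998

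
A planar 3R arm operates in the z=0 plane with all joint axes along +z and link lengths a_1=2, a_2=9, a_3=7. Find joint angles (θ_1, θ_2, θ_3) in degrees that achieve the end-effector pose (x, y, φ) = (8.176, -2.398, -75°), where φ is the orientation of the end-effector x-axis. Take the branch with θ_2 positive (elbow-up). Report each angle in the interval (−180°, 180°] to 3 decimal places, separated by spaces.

wrist centre = target − a_3·(cos φ, sin φ) = (6.3643, 4.3635)
cos θ_2 = (59.5439−2²−9²)/(2·2·9) = -0.7071; θ_2 = 135.0007° (elbow-up)
β = atan2(4.3635,6.3643) = 34.4354°; ψ = atan2(6.3639,-4.3640) = 124.4404°
θ_1 = β − ψ = -90.0050°
θ_3 = φ − θ_1 − θ_2 = -119.9957° (wrapped to (-180°,180°])

-90.005 135.001 -119.996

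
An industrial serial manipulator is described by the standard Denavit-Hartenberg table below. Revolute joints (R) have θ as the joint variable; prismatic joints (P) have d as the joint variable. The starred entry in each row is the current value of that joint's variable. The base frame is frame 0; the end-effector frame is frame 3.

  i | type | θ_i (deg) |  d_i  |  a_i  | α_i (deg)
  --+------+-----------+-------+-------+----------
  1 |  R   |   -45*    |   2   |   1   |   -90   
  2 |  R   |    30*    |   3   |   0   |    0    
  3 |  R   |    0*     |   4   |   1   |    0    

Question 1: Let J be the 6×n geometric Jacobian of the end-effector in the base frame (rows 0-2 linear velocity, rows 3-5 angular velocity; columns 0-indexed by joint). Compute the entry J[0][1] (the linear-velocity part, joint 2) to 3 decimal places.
-0.354

axis z_1 = (0.7071,0.7071,0.0000); lever o_n−o_1 = (5.5621,4.3374,-0.5000)
cross product → J_v[:, 1] = (-0.3536,0.3536,-0.8660)
J_ω[:, 1] = z_1
entry J[0][1] = -0.3536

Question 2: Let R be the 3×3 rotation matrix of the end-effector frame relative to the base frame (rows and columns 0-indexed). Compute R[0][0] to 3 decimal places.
End-effector x-axis (col 0 of R) = (0.6124,-0.6124,-0.5000)
R[0][0] = 0.6124

0.612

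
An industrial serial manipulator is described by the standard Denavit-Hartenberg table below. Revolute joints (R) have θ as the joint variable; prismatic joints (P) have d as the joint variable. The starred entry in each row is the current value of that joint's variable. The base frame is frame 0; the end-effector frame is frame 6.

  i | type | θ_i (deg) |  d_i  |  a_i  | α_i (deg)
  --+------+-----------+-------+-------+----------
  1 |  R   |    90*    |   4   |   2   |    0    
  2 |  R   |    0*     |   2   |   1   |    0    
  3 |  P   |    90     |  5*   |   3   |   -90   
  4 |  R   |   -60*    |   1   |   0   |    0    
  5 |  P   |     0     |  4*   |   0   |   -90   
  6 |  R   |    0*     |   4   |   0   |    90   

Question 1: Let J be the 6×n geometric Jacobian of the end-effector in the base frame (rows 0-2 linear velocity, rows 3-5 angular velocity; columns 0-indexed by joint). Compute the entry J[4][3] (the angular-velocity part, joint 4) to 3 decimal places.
-1.000

axis z_3 = (-0.0000,-1.0000,0.0000); lever o_n−o_3 = (-3.4641,-5.0000,-2.0000)
cross product → J_v[:, 3] = (2.0000,-0.0000,-3.4641)
J_ω[:, 3] = z_3
entry J[4][3] = -1.0000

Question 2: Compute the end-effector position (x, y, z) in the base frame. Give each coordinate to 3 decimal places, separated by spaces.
after link 1: o_1 = (0.0000, 2.0000, 4.0000)
after link 2: o_2 = (0.0000, 3.0000, 6.0000)
after link 3: o_3 = (-3.0000, 3.0000, 11.0000)
after link 4: o_4 = (-3.0000, 2.0000, 11.0000)
after link 5: o_5 = (-3.0000, -2.0000, 11.0000)
after link 6: o_6 = (-6.4641, -2.0000, 9.0000)

-6.464 -2.000 9.000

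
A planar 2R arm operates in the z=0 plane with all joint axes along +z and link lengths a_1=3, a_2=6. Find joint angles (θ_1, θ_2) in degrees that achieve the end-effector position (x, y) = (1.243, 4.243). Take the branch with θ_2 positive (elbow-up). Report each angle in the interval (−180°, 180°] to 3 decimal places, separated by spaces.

-32.642 134.991

cos θ_2 = (19.5481−3²−6²)/(2·3·6) = -0.7070; θ_2 = 134.9911° (elbow-up)
β = atan2(4.2430,1.2430) = 73.6719°; ψ = atan2(4.2433,-1.2420) = 106.3144°
θ_1 = β − ψ = -32.6425°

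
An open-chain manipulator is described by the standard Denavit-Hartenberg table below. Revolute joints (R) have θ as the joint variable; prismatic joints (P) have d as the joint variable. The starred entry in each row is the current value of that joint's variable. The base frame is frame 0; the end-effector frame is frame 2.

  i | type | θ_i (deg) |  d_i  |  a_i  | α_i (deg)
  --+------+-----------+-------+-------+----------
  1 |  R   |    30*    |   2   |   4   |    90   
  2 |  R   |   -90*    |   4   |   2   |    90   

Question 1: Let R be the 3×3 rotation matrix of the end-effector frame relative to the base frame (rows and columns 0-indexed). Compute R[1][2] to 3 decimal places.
-0.500

End-effector z-axis (col 2 of R) = (-0.8660,-0.5000,-0.0000)
R[1][2] = -0.5000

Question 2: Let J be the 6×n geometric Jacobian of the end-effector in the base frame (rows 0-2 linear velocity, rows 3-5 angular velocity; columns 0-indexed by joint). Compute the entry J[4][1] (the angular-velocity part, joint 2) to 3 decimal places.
-0.866

axis z_1 = (0.5000,-0.8660,0.0000); lever o_n−o_1 = (2.0000,-3.4641,-2.0000)
cross product → J_v[:, 1] = (1.7321,1.0000,-0.0000)
J_ω[:, 1] = z_1
entry J[4][1] = -0.8660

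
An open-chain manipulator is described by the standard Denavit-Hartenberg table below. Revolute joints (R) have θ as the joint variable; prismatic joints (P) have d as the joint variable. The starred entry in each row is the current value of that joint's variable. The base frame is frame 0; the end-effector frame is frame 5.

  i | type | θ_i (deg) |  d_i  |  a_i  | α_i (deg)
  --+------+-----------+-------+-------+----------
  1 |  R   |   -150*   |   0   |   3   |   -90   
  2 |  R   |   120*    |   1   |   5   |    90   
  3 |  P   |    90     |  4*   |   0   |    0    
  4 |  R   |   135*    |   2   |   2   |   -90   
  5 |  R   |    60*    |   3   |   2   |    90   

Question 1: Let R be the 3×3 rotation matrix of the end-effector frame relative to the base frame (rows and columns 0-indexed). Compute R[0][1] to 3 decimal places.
End-effector y-axis (col 1 of R) = (-0.0474,0.7891,-0.6124)
R[0][1] = -0.0474

-0.047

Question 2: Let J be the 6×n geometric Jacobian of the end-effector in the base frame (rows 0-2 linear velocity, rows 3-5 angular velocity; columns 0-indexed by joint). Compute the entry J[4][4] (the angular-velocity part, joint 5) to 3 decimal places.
axis z_4 = (-0.0474,0.7891,-0.6124); lever o_n−o_4 = (0.4972,3.5530,-0.3587)
cross product → J_v[:, 4] = (1.8927,-0.3215,-0.5607)
J_ω[:, 4] = z_4
entry J[4][4] = 0.7891

0.789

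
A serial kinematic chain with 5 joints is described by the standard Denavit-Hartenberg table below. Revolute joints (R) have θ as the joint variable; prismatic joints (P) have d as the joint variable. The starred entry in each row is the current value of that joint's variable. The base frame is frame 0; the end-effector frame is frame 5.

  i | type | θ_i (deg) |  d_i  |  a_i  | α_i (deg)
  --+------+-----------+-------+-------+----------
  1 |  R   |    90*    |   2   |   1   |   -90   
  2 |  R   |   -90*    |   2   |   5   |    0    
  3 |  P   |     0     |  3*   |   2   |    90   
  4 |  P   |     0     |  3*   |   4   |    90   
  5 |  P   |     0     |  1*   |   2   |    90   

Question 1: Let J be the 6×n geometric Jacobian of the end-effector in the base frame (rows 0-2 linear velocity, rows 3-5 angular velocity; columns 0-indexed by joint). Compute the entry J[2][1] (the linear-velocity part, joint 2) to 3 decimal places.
3.000

axis z_1 = (-1.0000,0.0000,0.0000); lever o_n−o_1 = (-4.0000,-3.0000,13.0000)
cross product → J_v[:, 1] = (0.0000,13.0000,3.0000)
J_ω[:, 1] = z_1
entry J[2][1] = 3.0000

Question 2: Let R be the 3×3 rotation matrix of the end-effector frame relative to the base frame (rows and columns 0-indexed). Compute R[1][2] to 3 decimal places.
End-effector z-axis (col 2 of R) = (0.0000,1.0000,-0.0000)
R[1][2] = 1.0000

1.000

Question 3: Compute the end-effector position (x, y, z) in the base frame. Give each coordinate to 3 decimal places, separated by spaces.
-4.000 -2.000 15.000

after link 1: o_1 = (0.0000, 1.0000, 2.0000)
after link 2: o_2 = (-2.0000, 1.0000, 7.0000)
after link 3: o_3 = (-5.0000, 1.0000, 9.0000)
after link 4: o_4 = (-5.0000, -2.0000, 13.0000)
after link 5: o_5 = (-4.0000, -2.0000, 15.0000)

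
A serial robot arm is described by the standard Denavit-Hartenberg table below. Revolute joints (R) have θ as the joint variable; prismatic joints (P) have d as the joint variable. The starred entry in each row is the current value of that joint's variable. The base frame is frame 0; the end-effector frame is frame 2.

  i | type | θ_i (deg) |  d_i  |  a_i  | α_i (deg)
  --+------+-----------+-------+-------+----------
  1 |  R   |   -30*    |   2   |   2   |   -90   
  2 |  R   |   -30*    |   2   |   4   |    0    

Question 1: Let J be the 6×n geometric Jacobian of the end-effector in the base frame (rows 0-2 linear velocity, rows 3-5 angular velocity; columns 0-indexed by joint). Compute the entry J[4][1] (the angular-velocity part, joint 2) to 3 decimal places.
axis z_1 = (0.5000,0.8660,0.0000); lever o_n−o_1 = (4.0000,0.0000,2.0000)
cross product → J_v[:, 1] = (1.7321,-1.0000,-3.4641)
J_ω[:, 1] = z_1
entry J[4][1] = 0.8660

0.866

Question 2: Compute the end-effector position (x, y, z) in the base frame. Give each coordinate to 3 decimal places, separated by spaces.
after link 1: o_1 = (1.7321, -1.0000, 2.0000)
after link 2: o_2 = (5.7321, -1.0000, 4.0000)

5.732 -1.000 4.000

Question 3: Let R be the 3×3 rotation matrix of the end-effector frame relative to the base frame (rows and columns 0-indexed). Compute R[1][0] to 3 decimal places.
-0.433

End-effector x-axis (col 0 of R) = (0.7500,-0.4330,0.5000)
R[1][0] = -0.4330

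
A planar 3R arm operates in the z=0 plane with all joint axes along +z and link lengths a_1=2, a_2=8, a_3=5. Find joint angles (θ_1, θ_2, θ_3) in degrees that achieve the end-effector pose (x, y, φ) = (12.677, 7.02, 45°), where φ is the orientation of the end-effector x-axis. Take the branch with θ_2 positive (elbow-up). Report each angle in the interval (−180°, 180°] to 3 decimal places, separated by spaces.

-3.282 30.018 18.265

wrist centre = target − a_3·(cos φ, sin φ) = (9.1415, 3.4845)
cos θ_2 = (95.7079−2²−8²)/(2·2·8) = 0.8659; θ_2 = 30.0176° (elbow-up)
β = atan2(3.4845,9.1415) = 20.8654°; ψ = atan2(4.0021,8.9270) = 24.1476°
θ_1 = β − ψ = -3.2821°
θ_3 = φ − θ_1 − θ_2 = 18.2646° (wrapped to (-180°,180°])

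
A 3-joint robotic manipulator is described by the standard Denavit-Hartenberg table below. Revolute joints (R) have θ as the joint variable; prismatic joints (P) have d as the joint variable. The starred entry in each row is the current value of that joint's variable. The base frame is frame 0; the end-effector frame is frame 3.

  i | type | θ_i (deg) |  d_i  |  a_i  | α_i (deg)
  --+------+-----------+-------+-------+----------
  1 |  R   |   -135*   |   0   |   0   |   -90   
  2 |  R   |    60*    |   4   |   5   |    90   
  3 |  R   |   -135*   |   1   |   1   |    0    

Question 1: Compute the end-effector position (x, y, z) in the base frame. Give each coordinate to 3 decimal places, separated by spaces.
after link 1: o_1 = (0.0000, 0.0000, 0.0000)
after link 2: o_2 = (1.0607, -4.5962, -4.3301)
after link 3: o_3 = (0.1983, -4.4586, -3.2178)

0.198 -4.459 -3.218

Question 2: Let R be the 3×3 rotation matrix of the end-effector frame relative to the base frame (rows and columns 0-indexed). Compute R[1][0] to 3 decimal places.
End-effector x-axis (col 0 of R) = (-0.2500,0.7500,0.6124)
R[1][0] = 0.7500

0.750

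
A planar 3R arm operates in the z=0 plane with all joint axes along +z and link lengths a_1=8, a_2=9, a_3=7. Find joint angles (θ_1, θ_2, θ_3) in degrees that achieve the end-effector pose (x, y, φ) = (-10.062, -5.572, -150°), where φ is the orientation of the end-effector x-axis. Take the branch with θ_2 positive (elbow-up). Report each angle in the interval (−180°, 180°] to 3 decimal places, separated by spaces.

120.003 150.000 -60.003

wrist centre = target − a_3·(cos φ, sin φ) = (-3.9998, -2.0720)
cos θ_2 = (20.2918−8²−9²)/(2·8·9) = -0.8660; θ_2 = 150.0005° (elbow-up)
β = atan2(-2.0720,-3.9998) = -152.6148°; ψ = atan2(4.4999,0.2057) = 87.3823°
θ_1 = β − ψ = -239.9971°
θ_3 = φ − θ_1 − θ_2 = -60.0034° (wrapped to (-180°,180°])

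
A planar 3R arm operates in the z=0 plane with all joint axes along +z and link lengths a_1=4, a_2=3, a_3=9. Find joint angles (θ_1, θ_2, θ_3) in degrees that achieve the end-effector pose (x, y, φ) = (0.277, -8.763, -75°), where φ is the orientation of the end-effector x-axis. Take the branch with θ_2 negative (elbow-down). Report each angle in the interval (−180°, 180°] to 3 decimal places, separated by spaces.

-131.117 -149.992 -153.891

wrist centre = target − a_3·(cos φ, sin φ) = (-2.0524, -0.0697)
cos θ_2 = (4.2171−4²−3²)/(2·4·3) = -0.8660; θ_2 = -149.9919° (elbow-down)
β = atan2(-0.0697,-2.0524) = -178.0558°; ψ = atan2(-1.5004,1.4021) = -46.9384°
θ_1 = β − ψ = -131.1175°
θ_3 = φ − θ_1 − θ_2 = -153.8906° (wrapped to (-180°,180°])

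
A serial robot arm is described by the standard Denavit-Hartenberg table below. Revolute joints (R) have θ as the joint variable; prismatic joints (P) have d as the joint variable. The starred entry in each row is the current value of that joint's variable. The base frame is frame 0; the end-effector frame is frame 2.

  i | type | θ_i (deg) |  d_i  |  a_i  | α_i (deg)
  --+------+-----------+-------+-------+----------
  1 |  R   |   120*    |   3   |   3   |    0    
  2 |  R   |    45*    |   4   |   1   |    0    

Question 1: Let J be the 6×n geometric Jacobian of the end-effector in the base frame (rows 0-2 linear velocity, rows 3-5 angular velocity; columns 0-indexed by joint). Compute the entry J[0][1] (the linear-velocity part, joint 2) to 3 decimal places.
-0.259

axis z_1 = (0.0000,0.0000,1.0000); lever o_n−o_1 = (-0.9659,0.2588,4.0000)
cross product → J_v[:, 1] = (-0.2588,-0.9659,0.0000)
J_ω[:, 1] = z_1
entry J[0][1] = -0.2588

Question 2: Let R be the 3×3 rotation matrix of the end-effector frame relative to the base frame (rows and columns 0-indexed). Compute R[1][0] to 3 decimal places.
End-effector x-axis (col 0 of R) = (-0.9659,0.2588,0.0000)
R[1][0] = 0.2588

0.259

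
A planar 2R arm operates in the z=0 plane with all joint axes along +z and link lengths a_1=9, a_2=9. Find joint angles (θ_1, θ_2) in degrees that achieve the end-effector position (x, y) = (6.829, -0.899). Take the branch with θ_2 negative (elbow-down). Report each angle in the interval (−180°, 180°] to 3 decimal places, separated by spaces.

cos θ_2 = (47.4434−9²−9²)/(2·9·9) = -0.7071; θ_2 = -135.0026° (elbow-down)
β = atan2(-0.8990,6.8290) = -7.4995°; ψ = atan2(-6.3637,2.6357) = -67.5013°
θ_1 = β − ψ = 60.0018°

60.002 -135.003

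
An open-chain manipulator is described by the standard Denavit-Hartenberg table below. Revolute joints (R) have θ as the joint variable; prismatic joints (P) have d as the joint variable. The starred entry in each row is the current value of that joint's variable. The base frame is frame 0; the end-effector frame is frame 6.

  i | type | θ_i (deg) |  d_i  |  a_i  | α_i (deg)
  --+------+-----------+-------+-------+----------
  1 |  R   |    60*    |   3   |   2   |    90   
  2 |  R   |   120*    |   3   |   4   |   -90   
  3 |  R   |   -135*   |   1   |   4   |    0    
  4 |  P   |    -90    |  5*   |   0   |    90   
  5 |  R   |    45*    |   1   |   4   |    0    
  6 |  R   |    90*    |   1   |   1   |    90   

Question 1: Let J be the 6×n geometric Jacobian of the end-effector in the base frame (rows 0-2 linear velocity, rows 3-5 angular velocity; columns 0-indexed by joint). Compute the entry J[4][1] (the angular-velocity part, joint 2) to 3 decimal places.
-0.500

axis z_1 = (0.8660,-0.5000,0.0000); lever o_n−o_1 = (-1.8767,-9.0789,-3.8274)
cross product → J_v[:, 1] = (1.9137,3.3147,-8.8009)
J_ω[:, 1] = z_1
entry J[4][1] = -0.5000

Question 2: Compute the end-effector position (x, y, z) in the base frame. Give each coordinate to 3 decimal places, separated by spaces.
-0.877 -7.347 -0.827

after link 1: o_1 = (1.0000, 1.7321, 3.0000)
after link 2: o_2 = (2.5981, -1.5000, 6.4641)
after link 3: o_3 = (5.3217, -2.4395, 3.5146)
after link 4: o_4 = (3.1566, -6.1895, 1.0146)
after link 5: o_5 = (-0.0893, -6.3974, -1.5193)
after link 6: o_6 = (-0.8767, -7.3469, -0.8274)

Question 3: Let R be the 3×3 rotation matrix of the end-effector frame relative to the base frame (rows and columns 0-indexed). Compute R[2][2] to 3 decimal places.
End-effector z-axis (col 2 of R) = (-0.6142,-0.0638,-0.7866)
R[2][2] = -0.7866

-0.787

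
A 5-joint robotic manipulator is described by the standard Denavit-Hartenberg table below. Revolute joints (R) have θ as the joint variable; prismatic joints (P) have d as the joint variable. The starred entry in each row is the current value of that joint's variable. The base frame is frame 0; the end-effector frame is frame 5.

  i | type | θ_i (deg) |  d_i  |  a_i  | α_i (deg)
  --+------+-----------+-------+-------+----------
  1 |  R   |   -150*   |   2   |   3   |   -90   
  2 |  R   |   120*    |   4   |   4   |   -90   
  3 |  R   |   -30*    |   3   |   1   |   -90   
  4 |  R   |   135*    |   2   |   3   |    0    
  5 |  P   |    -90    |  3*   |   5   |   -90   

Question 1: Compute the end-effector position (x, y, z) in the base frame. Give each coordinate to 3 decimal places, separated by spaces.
after link 1: o_1 = (-2.5981, -1.5000, 2.0000)
after link 2: o_2 = (1.1340, -3.9641, -1.4641)
after link 3: o_3 = (4.0090, -2.8816, -0.7141)
after link 4: o_4 = (0.6591, -1.5908, -1.0498)
after link 5: o_5 = (-0.4323, -1.2622, -6.7683)

-0.432 -1.262 -6.768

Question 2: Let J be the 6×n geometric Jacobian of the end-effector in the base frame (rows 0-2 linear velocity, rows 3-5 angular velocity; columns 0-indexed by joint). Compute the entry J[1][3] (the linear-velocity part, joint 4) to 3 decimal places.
axis z_3 = (-0.2165,0.8750,-0.4330); lever o_n−o_3 = (-4.4413,1.6193,-6.0542)
cross product → J_v[:, 3] = (-4.5962,0.6124,3.5355)
J_ω[:, 3] = z_3
entry J[1][3] = 0.6124

0.612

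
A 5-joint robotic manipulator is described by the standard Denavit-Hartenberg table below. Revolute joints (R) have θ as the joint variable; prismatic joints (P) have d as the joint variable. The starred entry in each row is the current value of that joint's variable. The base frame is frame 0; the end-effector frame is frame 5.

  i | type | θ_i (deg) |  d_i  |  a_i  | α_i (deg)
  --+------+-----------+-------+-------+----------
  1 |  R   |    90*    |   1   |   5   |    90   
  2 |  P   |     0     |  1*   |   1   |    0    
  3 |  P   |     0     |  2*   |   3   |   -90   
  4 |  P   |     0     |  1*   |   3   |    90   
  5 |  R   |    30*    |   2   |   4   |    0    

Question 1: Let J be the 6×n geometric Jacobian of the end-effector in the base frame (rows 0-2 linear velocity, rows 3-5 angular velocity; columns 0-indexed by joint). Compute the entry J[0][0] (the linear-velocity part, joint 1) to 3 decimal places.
axis z_0 = ẑ; lever o_n−o_0 = (5.0000,15.4641,4.0000)
cross product → J_v[:, 0] = (-15.4641,5.0000,0.0000)
J_ω[:, 0] = z_0
entry J[0][0] = -15.4641

-15.464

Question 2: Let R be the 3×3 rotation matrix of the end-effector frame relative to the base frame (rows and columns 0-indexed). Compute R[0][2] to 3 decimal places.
1.000

End-effector z-axis (col 2 of R) = (1.0000,-0.0000,0.0000)
R[0][2] = 1.0000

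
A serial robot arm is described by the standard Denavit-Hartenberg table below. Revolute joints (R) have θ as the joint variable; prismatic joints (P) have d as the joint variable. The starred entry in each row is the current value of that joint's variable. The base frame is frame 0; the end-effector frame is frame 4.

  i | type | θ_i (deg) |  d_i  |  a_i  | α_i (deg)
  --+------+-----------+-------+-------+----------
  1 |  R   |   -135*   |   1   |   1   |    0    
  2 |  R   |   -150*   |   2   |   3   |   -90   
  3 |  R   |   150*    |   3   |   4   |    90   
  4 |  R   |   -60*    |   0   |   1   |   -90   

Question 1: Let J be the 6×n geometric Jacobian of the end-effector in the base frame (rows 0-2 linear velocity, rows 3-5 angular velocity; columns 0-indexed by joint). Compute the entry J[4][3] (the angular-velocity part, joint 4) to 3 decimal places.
0.483

axis z_3 = (0.1294,0.4830,-0.8660); lever o_n−o_3 = (0.7244,-0.6424,-0.2500)
cross product → J_v[:, 3] = (-0.6771,-0.5950,-0.4330)
J_ω[:, 3] = z_3
entry J[4][3] = 0.4830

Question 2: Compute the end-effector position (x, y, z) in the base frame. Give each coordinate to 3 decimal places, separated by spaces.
after link 1: o_1 = (-0.7071, -0.7071, 1.0000)
after link 2: o_2 = (0.0694, 2.1907, 3.0000)
after link 3: o_3 = (-3.7250, -0.3789, 1.0000)
after link 4: o_4 = (-3.0006, -1.0213, 0.7500)

-3.001 -1.021 0.750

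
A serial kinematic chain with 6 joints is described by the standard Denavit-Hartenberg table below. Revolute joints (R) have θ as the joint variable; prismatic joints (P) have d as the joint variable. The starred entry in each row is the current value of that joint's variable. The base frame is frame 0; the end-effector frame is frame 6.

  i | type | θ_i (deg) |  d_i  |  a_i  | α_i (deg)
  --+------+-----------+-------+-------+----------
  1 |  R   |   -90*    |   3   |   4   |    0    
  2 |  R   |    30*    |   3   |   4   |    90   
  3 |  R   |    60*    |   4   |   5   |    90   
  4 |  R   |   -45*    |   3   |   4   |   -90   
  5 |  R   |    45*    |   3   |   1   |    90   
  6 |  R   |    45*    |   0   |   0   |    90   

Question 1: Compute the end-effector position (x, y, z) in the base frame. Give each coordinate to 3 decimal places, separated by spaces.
after link 1: o_1 = (0.0000, -4.0000, 3.0000)
after link 2: o_2 = (2.0000, -7.4641, 6.0000)
after link 3: o_3 = (-0.2141, -11.6292, 10.3301)
after link 4: o_4 = (4.2415, -13.6897, 11.2796)
after link 5: o_5 = (3.1866, -15.1051, 13.9033)
after link 6: o_6 = (3.1866, -15.1051, 13.9033)

3.187 -15.105 13.903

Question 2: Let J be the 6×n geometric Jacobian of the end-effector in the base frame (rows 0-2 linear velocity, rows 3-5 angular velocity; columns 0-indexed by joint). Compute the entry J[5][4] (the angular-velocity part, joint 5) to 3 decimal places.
0.612

axis z_4 = (-0.4356,-0.6597,0.6124); lever o_n−o_4 = (-1.0550,-1.4154,2.6237)
cross product → J_v[:, 4] = (-0.8642,0.4968,-0.0795)
J_ω[:, 4] = z_4
entry J[5][4] = 0.6124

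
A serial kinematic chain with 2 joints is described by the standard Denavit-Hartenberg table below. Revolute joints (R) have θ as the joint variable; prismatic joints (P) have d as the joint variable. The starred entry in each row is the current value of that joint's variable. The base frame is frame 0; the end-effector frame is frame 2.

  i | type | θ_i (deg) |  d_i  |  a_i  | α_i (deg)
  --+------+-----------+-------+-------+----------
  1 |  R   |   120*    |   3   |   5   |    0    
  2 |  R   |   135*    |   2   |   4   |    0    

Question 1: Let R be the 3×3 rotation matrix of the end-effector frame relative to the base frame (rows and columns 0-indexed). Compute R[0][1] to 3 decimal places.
0.966

End-effector y-axis (col 1 of R) = (0.9659,-0.2588,0.0000)
R[0][1] = 0.9659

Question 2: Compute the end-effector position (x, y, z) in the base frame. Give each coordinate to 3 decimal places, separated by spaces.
after link 1: o_1 = (-2.5000, 4.3301, 3.0000)
after link 2: o_2 = (-3.5353, 0.4664, 5.0000)

-3.535 0.466 5.000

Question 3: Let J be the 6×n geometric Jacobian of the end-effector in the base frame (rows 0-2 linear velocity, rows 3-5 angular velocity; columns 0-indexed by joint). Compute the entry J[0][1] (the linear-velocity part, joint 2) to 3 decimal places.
3.864

axis z_1 = (0.0000,0.0000,1.0000); lever o_n−o_1 = (-1.0353,-3.8637,2.0000)
cross product → J_v[:, 1] = (3.8637,-1.0353,0.0000)
J_ω[:, 1] = z_1
entry J[0][1] = 3.8637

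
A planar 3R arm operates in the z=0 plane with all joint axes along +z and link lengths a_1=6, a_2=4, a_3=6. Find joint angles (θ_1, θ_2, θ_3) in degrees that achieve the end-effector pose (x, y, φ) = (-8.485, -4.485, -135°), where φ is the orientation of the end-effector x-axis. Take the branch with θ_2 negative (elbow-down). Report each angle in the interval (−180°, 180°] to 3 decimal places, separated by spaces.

-135.004 -135.004 135.008

wrist centre = target − a_3·(cos φ, sin φ) = (-4.2424, -0.2424)
cos θ_2 = (18.0564−6²−4²)/(2·6·4) = -0.7072; θ_2 = -135.0043° (elbow-down)
β = atan2(-0.2424,-4.2424) = -176.7303°; ψ = atan2(-2.8282,3.1714) = -41.7265°
θ_1 = β − ψ = -135.0038°
θ_3 = φ − θ_1 − θ_2 = 135.0081° (wrapped to (-180°,180°])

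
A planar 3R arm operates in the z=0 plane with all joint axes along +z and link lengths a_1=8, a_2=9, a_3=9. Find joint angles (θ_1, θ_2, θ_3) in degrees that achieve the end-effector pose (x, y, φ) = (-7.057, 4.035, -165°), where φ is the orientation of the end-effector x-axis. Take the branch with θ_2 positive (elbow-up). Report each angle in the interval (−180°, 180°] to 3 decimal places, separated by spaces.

0.001 134.997 60.003

wrist centre = target − a_3·(cos φ, sin φ) = (1.6363, 6.3644)
cos θ_2 = (43.1828−8²−9²)/(2·8·9) = -0.7071; θ_2 = 134.9965° (elbow-up)
β = atan2(6.3644,1.6363) = 75.5811°; ψ = atan2(6.3643,1.6364) = 75.5802°
θ_1 = β − ψ = 0.0008°
θ_3 = φ − θ_1 − θ_2 = 60.0026° (wrapped to (-180°,180°])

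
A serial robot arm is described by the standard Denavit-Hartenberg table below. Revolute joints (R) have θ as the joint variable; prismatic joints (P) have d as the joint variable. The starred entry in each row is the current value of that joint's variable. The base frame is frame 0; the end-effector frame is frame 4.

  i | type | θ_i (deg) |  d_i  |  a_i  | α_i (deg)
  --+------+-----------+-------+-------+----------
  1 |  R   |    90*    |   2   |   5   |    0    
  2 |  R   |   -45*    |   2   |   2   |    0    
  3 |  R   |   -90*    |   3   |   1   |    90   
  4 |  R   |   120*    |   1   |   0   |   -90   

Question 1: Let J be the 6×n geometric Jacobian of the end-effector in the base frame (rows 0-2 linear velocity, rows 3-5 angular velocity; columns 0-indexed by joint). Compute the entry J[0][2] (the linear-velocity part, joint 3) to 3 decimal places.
axis z_2 = (0.0000,0.0000,1.0000); lever o_n−o_2 = (0.0000,-1.4142,3.0000)
cross product → J_v[:, 2] = (1.4142,0.0000,-0.0000)
J_ω[:, 2] = z_2
entry J[0][2] = 1.4142

1.414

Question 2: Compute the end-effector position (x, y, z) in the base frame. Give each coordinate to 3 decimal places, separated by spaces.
1.414 5.000 7.000

after link 1: o_1 = (0.0000, 5.0000, 2.0000)
after link 2: o_2 = (1.4142, 6.4142, 4.0000)
after link 3: o_3 = (2.1213, 5.7071, 7.0000)
after link 4: o_4 = (1.4142, 5.0000, 7.0000)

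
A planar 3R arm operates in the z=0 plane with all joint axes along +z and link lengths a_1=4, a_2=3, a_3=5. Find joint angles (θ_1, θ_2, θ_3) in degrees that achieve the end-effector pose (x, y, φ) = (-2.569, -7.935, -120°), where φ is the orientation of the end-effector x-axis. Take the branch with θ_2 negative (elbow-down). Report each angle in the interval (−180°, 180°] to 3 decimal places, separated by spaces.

-44.994 -120.000 44.995

wrist centre = target − a_3·(cos φ, sin φ) = (-0.0690, -3.6049)
cos θ_2 = (12.9999−4²−3²)/(2·4·3) = -0.5000; θ_2 = -120.0004° (elbow-down)
β = atan2(-3.6049,-0.0690) = -91.0966°; ψ = atan2(-2.5981,2.5000) = -46.1022°
θ_1 = β − ψ = -44.9944°
θ_3 = φ − θ_1 − θ_2 = 44.9947° (wrapped to (-180°,180°])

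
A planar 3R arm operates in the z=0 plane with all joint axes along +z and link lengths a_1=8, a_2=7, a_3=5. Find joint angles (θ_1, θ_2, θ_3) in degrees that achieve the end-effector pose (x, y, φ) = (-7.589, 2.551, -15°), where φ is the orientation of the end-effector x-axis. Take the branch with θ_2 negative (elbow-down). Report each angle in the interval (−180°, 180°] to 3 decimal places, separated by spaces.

-169.410 -59.996 -145.594

wrist centre = target − a_3·(cos φ, sin φ) = (-12.4186, 3.8451)
cos θ_2 = (169.0071−8²−7²)/(2·8·7) = 0.5001; θ_2 = -59.9958° (elbow-down)
β = atan2(3.8451,-12.4186) = 162.7963°; ψ = atan2(-6.0619,11.5004) = -27.7939°
θ_1 = β − ψ = 190.5901°
θ_3 = φ − θ_1 − θ_2 = -145.5943° (wrapped to (-180°,180°])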